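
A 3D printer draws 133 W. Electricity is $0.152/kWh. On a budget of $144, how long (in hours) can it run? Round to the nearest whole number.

Energy budget = $144 / $0.152 per kWh = 947.4 kWh = 947,368 Wh
Runtime = 947,368 Wh / 133 W = 7,123 h

7123 h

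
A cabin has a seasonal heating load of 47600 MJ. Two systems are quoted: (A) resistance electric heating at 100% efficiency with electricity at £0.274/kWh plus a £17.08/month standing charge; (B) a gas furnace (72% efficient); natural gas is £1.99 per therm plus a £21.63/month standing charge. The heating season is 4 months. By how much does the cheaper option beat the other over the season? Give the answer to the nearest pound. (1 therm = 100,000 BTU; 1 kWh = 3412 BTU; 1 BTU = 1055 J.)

£2358

Heat load = 47600 MJ = 47,600,000,000 J / 1055 = 45,118,483 BTU
Gas: input = 45,118,483 / 0.72 = 62,664,560 BTU = 626.6 therm → 626.6 × £1.99 = £1,247.02; + 4 × £21.63 standing = £1,333.54
Electric: 45,118,483 BTU / 3412 = 13,220 kWh → × £0.274 = £3,623.23; + 4 × £17.08 standing = £3,691.55
Difference = |£1,333.54 − £3,691.55| = £2,358.01 ≈ £2358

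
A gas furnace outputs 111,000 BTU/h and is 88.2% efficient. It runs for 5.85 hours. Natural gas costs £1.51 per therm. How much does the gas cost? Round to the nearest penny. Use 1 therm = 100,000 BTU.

Heat delivered = 111,000 BTU/h × 5.85 h = 649,350 BTU
Gas input = 649,350 / 0.882 = 736,224 BTU
= 736,224 / 100,000 = 7.362 therm
Cost = 7.362 × £1.51/therm = £11.12

£11.12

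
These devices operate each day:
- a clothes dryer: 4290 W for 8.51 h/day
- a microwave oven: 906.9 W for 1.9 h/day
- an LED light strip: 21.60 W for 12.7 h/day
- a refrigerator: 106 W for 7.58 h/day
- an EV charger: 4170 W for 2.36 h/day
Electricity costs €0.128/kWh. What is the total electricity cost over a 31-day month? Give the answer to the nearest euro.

clothes dryer: 4290 W × 8.51 h × 31 d = 1,131,745 Wh = 1,132 kWh
microwave oven: 906.9 W × 1.9 h × 31 d = 53,416 Wh = 53.42 kWh
LED light strip: 21.60 W × 12.7 h × 31 d = 8,504 Wh = 8.504 kWh
refrigerator: 106 W × 7.58 h × 31 d = 24,908 Wh = 24.91 kWh
EV charger: 4170 W × 2.36 h × 31 d = 305,077 Wh = 305.1 kWh
Total energy = 1,132 + 53.42 + 8.504 + 24.91 + 305.1 = 1,524 kWh
Cost = 1,524 kWh × €0.128 = €195.03 ≈ €195

€195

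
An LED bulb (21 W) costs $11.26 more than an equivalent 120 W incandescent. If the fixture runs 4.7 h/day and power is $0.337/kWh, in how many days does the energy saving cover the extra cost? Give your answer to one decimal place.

71.8 days

Power saved = 120 − 21 = 99 W
Daily energy saved = 99 W × 4.7 h = 465.3 Wh = 0.4653 kWh
Daily savings = 0.4653 × $0.337 = $0.1568
Payback = $11.26 / $0.1568 per day = 71.81 days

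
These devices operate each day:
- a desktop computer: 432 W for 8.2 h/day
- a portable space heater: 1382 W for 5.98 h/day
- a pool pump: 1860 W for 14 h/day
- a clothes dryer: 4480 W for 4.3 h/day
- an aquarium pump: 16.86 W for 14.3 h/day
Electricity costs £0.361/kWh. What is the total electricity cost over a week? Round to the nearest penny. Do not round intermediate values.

desktop computer: 432 W × 8.2 h × 7 d = 24,797 Wh = 24.8 kWh
portable space heater: 1382 W × 5.98 h × 7 d = 57,851 Wh = 57.85 kWh
pool pump: 1860 W × 14 h × 7 d = 182,280 Wh = 182.3 kWh
clothes dryer: 4480 W × 4.3 h × 7 d = 134,848 Wh = 134.8 kWh
aquarium pump: 16.86 W × 14.3 h × 7 d = 1,688 Wh = 1.688 kWh
Total energy = 24.8 + 57.85 + 182.3 + 134.8 + 1.688 = 401.5 kWh
Cost = 401.5 kWh × £0.361 = £144.93

£144.93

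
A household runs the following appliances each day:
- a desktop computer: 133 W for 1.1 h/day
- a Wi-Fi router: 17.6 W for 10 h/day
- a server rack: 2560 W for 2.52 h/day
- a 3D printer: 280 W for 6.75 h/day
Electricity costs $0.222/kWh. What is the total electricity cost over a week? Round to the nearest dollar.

$13

desktop computer: 133 W × 1.1 h × 7 d = 1,024 Wh = 1.024 kWh
Wi-Fi router: 17.6 W × 10 h × 7 d = 1,232 Wh = 1.232 kWh
server rack: 2560 W × 2.52 h × 7 d = 45,158 Wh = 45.16 kWh
3D printer: 280 W × 6.75 h × 7 d = 13,230 Wh = 13.23 kWh
Total energy = 1.024 + 1.232 + 45.16 + 13.23 = 60.64 kWh
Cost = 60.64 kWh × $0.222 = $13.46 ≈ $13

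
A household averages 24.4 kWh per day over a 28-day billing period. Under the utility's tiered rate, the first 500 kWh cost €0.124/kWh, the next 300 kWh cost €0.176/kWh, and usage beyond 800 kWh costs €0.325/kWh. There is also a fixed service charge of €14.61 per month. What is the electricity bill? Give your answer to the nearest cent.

Usage = 24.4 kWh/day × 28 days = 683.2 kWh
First 500 kWh × €0.124 = €62.00
Next 183.2 kWh × €0.176 = €32.24
Remaining tier: 0 kWh (not reached)
Energy charge = €94.24; + service €14.61 = €108.85

€108.85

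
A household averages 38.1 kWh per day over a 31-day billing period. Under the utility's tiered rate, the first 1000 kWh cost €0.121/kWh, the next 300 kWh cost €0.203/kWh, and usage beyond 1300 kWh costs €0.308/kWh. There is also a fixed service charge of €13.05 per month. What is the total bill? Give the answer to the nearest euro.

Usage = 38.1 kWh/day × 31 days = 1181.1 kWh
First 1000 kWh × €0.121 = €121.00
Next 181.1 kWh × €0.203 = €36.76
Remaining tier: 0 kWh (not reached)
Energy charge = €157.76; + service €13.05 = €170.81 ≈ €171

€171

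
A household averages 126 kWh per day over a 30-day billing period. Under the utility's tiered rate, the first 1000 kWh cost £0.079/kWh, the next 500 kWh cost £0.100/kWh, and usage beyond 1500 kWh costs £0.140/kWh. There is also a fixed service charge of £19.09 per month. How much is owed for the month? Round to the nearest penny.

Usage = 126 kWh/day × 30 days = 3780 kWh
First 1000 kWh × £0.079 = £79.00
Next 500 kWh × £0.100 = £50.00
Remaining 2280 kWh × £0.140 = £319.20
Energy charge = £448.20; + service £19.09 = £467.29

£467.29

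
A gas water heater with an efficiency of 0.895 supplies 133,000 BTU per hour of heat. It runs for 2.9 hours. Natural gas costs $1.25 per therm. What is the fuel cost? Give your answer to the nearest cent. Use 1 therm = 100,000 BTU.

$5.39

Heat delivered = 133,000 BTU/h × 2.9 h = 385,700 BTU
Gas input = 385,700 / 0.895 = 430,950 BTU
= 430,950 / 100,000 = 4.309 therm
Cost = 4.309 × $1.25/therm = $5.39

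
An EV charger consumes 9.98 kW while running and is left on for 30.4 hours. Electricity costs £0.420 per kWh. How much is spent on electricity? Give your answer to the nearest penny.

£127.42

Energy = 9980 W × 30.4 h = 303,392 Wh = 303.4 kWh
Cost = 303.4 kWh × £0.420/kWh = £127.42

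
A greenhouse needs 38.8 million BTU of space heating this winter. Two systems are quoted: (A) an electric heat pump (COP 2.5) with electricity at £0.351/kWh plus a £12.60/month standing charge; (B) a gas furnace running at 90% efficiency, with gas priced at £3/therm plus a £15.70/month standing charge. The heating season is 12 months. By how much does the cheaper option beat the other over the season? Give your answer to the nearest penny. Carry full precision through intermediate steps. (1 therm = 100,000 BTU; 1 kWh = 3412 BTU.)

£266.04

Heat load = 38.8 × 10⁶ BTU = 38,800,000 BTU
Gas: input = 38,800,000 / 0.90 = 43,111,111 BTU = 431.1 therm → 431.1 × £3 = £1,293.33; + 12 × £15.70 standing = £1,481.73
Heat pump: 38,800,000 BTU / 3412 = 11,370 kWh heat; / 2.5 = 4,549 kWh in → × £0.351 = £1,596.58; + 12 × £12.60 standing = £1,747.78
Difference = |£1,481.73 − £1,747.78| = £266.04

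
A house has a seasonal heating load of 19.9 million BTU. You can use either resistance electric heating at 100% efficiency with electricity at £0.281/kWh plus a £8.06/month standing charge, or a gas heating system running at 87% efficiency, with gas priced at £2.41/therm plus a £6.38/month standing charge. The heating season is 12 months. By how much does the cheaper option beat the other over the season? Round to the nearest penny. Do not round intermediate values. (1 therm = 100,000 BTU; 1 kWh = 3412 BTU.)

£1107.80

Heat load = 19.9 × 10⁶ BTU = 19,900,000 BTU
Gas: input = 19,900,000 / 0.87 = 22,873,563 BTU = 228.7 therm → 228.7 × £2.41 = £551.25; + 12 × £6.38 standing = £627.81
Electric: 19,900,000 BTU / 3412 = 5,832 kWh → × £0.281 = £1,638.89; + 12 × £8.06 standing = £1,735.61
Difference = |£627.81 − £1,735.61| = £1,107.80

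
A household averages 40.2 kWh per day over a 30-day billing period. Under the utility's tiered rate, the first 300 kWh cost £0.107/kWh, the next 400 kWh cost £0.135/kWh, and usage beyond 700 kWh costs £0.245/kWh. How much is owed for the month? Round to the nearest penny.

Usage = 40.2 kWh/day × 30 days = 1206 kWh
First 300 kWh × £0.107 = £32.10
Next 400 kWh × £0.135 = £54.00
Remaining 506 kWh × £0.245 = £123.97
Total = £210.07

£210.07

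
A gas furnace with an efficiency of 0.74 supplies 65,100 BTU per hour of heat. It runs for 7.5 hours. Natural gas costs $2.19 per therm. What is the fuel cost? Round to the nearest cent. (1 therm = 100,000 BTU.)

$14.45

Heat delivered = 65,100 BTU/h × 7.5 h = 488,250 BTU
Gas input = 488,250 / 0.74 = 659,797 BTU
= 659,797 / 100,000 = 6.598 therm
Cost = 6.598 × $2.19/therm = $14.45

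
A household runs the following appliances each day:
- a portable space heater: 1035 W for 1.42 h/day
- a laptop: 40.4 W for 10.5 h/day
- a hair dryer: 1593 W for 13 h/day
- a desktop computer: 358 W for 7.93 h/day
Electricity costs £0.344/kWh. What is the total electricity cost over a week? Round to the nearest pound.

£61

portable space heater: 1035 W × 1.42 h × 7 d = 10,288 Wh = 10.29 kWh
laptop: 40.4 W × 10.5 h × 7 d = 2,969 Wh = 2.969 kWh
hair dryer: 1593 W × 13 h × 7 d = 144,963 Wh = 145 kWh
desktop computer: 358 W × 7.93 h × 7 d = 19,873 Wh = 19.87 kWh
Total energy = 10.29 + 2.969 + 145 + 19.87 = 178.1 kWh
Cost = 178.1 kWh × £0.344 = £61.26 ≈ £61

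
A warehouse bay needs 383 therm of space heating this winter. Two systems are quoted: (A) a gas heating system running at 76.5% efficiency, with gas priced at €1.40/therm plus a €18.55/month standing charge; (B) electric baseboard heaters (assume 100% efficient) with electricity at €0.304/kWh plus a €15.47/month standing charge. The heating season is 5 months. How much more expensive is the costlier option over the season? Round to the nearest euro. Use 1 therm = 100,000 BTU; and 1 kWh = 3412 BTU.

€2696

Heat load = 383 therm × 100,000 = 38,300,000 BTU
Gas: input = 38,300,000 / 0.765 = 50,065,359 BTU = 500.7 therm → 500.7 × €1.40 = €700.92; + 5 × €18.55 standing = €793.67
Electric: 38,300,000 BTU / 3412 = 11,230 kWh → × €0.304 = €3,412.43; + 5 × €15.47 standing = €3,489.78
Difference = |€793.67 − €3,489.78| = €2,696.11 ≈ €2696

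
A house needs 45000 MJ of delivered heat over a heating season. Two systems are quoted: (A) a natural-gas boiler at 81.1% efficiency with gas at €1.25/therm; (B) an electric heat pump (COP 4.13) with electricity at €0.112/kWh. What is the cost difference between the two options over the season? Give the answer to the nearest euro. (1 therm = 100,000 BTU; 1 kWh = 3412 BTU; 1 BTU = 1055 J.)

Heat load = 45000 MJ = 45,000,000,000 J / 1055 = 42,654,028 BTU
Gas: input = 42,654,028 / 0.811 = 52,594,363 BTU = 525.9 therm → 525.9 × €1.25 = €657.43
Heat pump: 42,654,028 BTU / 3412 = 12,500 kWh heat; / 4.13 = 3,027 kWh in → × €0.112 = €339.02
Difference = |€657.43 − €339.02| = €318.41 ≈ €318

€318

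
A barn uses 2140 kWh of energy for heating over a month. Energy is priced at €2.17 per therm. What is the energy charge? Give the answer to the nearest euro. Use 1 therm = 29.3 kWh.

2140 kWh × (0.03413 therm/kWh) = 73.04 therm
Cost = 73.04 therm × €2.17/therm = €158.49 ≈ €158

€158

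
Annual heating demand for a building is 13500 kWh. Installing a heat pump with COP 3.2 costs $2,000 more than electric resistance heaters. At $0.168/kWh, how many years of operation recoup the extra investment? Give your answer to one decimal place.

1.3 years

Resistance: 13500 kWh × $0.168 = $2,268.00/yr
Heat pump: 13500 / 3.2 = 4219 kWh in → × $0.168 = $708.75/yr
Annual savings = $1,559.25
Payback = $2,000 / $1,559.25 = 1.28 years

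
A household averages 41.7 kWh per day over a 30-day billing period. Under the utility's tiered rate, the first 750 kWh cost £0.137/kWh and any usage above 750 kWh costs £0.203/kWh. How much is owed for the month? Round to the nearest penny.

£204.45

Usage = 41.7 kWh/day × 30 days = 1251 kWh
First 750 kWh × £0.137 = £102.75
Remaining 501 kWh × £0.203 = £101.70
Total = £204.45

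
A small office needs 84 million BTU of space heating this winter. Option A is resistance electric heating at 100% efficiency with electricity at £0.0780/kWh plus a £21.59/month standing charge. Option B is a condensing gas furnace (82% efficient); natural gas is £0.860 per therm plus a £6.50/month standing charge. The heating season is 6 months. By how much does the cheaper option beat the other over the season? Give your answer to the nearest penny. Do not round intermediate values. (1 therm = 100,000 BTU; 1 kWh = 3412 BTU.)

£1129.85

Heat load = 84 × 10⁶ BTU = 84,000,000 BTU
Gas: input = 84,000,000 / 0.82 = 102,439,024 BTU = 1,024 therm → 1,024 × £0.860 = £880.98; + 6 × £6.50 standing = £919.98
Electric: 84,000,000 BTU / 3412 = 24,620 kWh → × £0.0780 = £1,920.28; + 6 × £21.59 standing = £2,049.82
Difference = |£919.98 − £2,049.82| = £1,129.85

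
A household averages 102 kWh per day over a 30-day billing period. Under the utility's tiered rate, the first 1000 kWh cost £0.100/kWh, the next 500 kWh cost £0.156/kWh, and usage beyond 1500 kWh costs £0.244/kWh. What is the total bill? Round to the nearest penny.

£558.64

Usage = 102 kWh/day × 30 days = 3060 kWh
First 1000 kWh × £0.100 = £100.00
Next 500 kWh × £0.156 = £78.00
Remaining 1560 kWh × £0.244 = £380.64
Total = £558.64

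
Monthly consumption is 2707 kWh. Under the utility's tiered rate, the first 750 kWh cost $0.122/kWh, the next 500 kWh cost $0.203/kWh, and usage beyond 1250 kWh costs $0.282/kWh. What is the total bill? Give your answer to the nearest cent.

$603.87

First 750 kWh × $0.122 = $91.50
Next 500 kWh × $0.203 = $101.50
Remaining 1457 kWh × $0.282 = $410.87
Total = $603.87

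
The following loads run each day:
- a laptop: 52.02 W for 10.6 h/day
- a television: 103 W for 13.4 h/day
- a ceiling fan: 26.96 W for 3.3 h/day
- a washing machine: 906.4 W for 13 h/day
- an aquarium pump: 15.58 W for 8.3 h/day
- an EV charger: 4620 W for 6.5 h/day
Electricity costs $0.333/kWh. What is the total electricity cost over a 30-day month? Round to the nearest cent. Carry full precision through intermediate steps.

laptop: 52.02 W × 10.6 h × 30 d = 16,542 Wh = 16.54 kWh
television: 103 W × 13.4 h × 30 d = 41,406 Wh = 41.41 kWh
ceiling fan: 26.96 W × 3.3 h × 30 d = 2,669 Wh = 2.669 kWh
washing machine: 906.4 W × 13 h × 30 d = 353,496 Wh = 353.5 kWh
aquarium pump: 15.58 W × 8.3 h × 30 d = 3,879 Wh = 3.879 kWh
EV charger: 4620 W × 6.5 h × 30 d = 900,900 Wh = 900.9 kWh
Total energy = 16.54 + 41.41 + 2.669 + 353.5 + 3.879 + 900.9 = 1,319 kWh
Cost = 1,319 kWh × $0.333 = $439.19

$439.19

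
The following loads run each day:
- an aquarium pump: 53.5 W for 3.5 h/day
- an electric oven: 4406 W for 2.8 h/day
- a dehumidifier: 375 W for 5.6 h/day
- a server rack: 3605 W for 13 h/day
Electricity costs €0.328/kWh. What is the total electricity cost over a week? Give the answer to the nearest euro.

aquarium pump: 53.5 W × 3.5 h × 7 d = 1,311 Wh = 1.311 kWh
electric oven: 4406 W × 2.8 h × 7 d = 86,358 Wh = 86.36 kWh
dehumidifier: 375 W × 5.6 h × 7 d = 14,700 Wh = 14.7 kWh
server rack: 3605 W × 13 h × 7 d = 328,055 Wh = 328.1 kWh
Total energy = 1.311 + 86.36 + 14.7 + 328.1 = 430.4 kWh
Cost = 430.4 kWh × €0.328 = €141.18 ≈ €141

€141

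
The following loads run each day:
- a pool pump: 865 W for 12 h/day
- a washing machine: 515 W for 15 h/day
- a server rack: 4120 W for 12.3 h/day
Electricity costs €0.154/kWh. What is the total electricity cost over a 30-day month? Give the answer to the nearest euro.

pool pump: 865 W × 12 h × 30 d = 311,400 Wh = 311.4 kWh
washing machine: 515 W × 15 h × 30 d = 231,750 Wh = 231.8 kWh
server rack: 4120 W × 12.3 h × 30 d = 1,520,280 Wh = 1,520 kWh
Total energy = 311.4 + 231.8 + 1,520 = 2,063 kWh
Cost = 2,063 kWh × €0.154 = €317.77 ≈ €318

€318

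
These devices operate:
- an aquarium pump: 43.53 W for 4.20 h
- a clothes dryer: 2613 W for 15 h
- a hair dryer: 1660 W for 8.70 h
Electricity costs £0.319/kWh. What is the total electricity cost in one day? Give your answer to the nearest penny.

aquarium pump: 43.53 W × 4.20 h = 183 Wh = 0.1828 kWh
clothes dryer: 2613 W × 15 h = 39,195 Wh = 39.2 kWh
hair dryer: 1660 W × 8.70 h = 14,442 Wh = 14.44 kWh
Total energy = 0.1828 + 39.2 + 14.44 = 53.82 kWh
Cost = 53.82 kWh × £0.319 = £17.17

£17.17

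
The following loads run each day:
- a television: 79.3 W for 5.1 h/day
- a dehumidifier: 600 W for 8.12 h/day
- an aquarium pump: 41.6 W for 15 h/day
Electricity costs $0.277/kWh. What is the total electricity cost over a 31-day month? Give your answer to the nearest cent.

television: 79.3 W × 5.1 h × 31 d = 12,537 Wh = 12.54 kWh
dehumidifier: 600 W × 8.12 h × 31 d = 151,032 Wh = 151 kWh
aquarium pump: 41.6 W × 15 h × 31 d = 19,344 Wh = 19.34 kWh
Total energy = 12.54 + 151 + 19.34 = 182.9 kWh
Cost = 182.9 kWh × $0.277 = $50.67

$50.67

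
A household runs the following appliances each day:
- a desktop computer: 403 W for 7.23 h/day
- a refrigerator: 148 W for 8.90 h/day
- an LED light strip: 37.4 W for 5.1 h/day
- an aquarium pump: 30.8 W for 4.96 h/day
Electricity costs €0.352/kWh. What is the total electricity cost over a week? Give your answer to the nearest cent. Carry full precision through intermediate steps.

€11.27

desktop computer: 403 W × 7.23 h × 7 d = 20,396 Wh = 20.4 kWh
refrigerator: 148 W × 8.90 h × 7 d = 9,220 Wh = 9.22 kWh
LED light strip: 37.4 W × 5.1 h × 7 d = 1,335 Wh = 1.335 kWh
aquarium pump: 30.8 W × 4.96 h × 7 d = 1,069 Wh = 1.069 kWh
Total energy = 20.4 + 9.22 + 1.335 + 1.069 = 32.02 kWh
Cost = 32.02 kWh × €0.352 = €11.27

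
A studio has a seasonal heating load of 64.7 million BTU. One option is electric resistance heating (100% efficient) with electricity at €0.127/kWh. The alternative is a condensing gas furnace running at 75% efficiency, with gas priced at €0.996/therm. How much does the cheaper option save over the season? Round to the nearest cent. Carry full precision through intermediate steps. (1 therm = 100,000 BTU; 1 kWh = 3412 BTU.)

Heat load = 64.7 × 10⁶ BTU = 64,700,000 BTU
Gas: input = 64,700,000 / 0.75 = 86,266,667 BTU = 862.7 therm → 862.7 × €0.996 = €859.22
Electric: 64,700,000 BTU / 3412 = 18,960 kWh → × €0.127 = €2,408.24
Difference = |€859.22 − €2,408.24| = €1,549.02

€1549.02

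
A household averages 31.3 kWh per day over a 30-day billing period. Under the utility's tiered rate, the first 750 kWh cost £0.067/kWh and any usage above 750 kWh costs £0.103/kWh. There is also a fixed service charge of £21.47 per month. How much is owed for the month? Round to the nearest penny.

£91.19

Usage = 31.3 kWh/day × 30 days = 939 kWh
First 750 kWh × £0.067 = £50.25
Remaining 189 kWh × £0.103 = £19.47
Energy charge = £69.72; + service £21.47 = £91.19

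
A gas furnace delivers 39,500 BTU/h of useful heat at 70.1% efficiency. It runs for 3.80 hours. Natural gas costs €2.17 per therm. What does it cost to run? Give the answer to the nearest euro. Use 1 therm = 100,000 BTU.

€5

Heat delivered = 39,500 BTU/h × 3.80 h = 150,100 BTU
Gas input = 150,100 / 0.701 = 214,123 BTU
= 214,123 / 100,000 = 2.141 therm
Cost = 2.141 × €2.17/therm = €4.65 ≈ €5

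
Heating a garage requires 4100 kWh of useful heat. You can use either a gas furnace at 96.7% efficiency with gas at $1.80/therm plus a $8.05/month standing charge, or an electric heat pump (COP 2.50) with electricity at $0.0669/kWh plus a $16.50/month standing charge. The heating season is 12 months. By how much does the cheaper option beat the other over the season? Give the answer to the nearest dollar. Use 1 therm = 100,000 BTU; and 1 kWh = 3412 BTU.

Heat load = 4100 kWh × 3412 = 13,989,200 BTU
Gas: input = 13,989,200 / 0.967 = 14,466,598 BTU = 144.7 therm → 144.7 × $1.80 = $260.40; + 12 × $8.05 standing = $357.00
Heat pump: 13,989,200 BTU / 3412 = 4,100 kWh heat; / 2.50 = 1,640 kWh in → × $0.0669 = $109.72; + 12 × $16.50 standing = $307.72
Difference = |$357.00 − $307.72| = $49.28 ≈ $49

$49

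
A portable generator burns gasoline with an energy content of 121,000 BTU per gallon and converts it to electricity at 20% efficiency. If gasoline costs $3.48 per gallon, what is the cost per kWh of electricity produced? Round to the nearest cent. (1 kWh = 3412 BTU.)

$0.49

Electrical output per gallon = 121,000 BTU × 0.20 / 3412 BTU/kWh = 7.093 kWh
Cost per kWh = $3.48 / 7.093 kWh = $0.491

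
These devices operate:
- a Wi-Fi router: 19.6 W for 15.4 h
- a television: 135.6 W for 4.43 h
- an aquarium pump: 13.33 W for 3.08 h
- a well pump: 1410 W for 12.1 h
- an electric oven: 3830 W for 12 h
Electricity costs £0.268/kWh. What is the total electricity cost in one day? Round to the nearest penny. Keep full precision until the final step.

£17.14

Wi-Fi router: 19.6 W × 15.4 h = 302 Wh = 0.3018 kWh
television: 135.6 W × 4.43 h = 601 Wh = 0.6007 kWh
aquarium pump: 13.33 W × 3.08 h = 41 Wh = 0.04106 kWh
well pump: 1410 W × 12.1 h = 17,061 Wh = 17.06 kWh
electric oven: 3830 W × 12 h = 45,960 Wh = 45.96 kWh
Total energy = 0.3018 + 0.6007 + 0.04106 + 17.06 + 45.96 = 63.96 kWh
Cost = 63.96 kWh × £0.268 = £17.14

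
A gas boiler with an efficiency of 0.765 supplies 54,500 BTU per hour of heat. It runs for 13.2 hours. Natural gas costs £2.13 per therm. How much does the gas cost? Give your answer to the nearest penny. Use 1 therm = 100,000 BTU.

Heat delivered = 54,500 BTU/h × 13.2 h = 719,400 BTU
Gas input = 719,400 / 0.765 = 940,392 BTU
= 940,392 / 100,000 = 9.404 therm
Cost = 9.404 × £2.13/therm = £20.03

£20.03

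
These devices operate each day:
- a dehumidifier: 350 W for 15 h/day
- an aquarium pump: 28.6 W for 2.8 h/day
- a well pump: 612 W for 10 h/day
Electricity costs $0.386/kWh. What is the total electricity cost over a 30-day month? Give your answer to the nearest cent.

$132.59

dehumidifier: 350 W × 15 h × 30 d = 157,500 Wh = 157.5 kWh
aquarium pump: 28.6 W × 2.8 h × 30 d = 2,402 Wh = 2.402 kWh
well pump: 612 W × 10 h × 30 d = 183,600 Wh = 183.6 kWh
Total energy = 157.5 + 2.402 + 183.6 = 343.5 kWh
Cost = 343.5 kWh × $0.386 = $132.59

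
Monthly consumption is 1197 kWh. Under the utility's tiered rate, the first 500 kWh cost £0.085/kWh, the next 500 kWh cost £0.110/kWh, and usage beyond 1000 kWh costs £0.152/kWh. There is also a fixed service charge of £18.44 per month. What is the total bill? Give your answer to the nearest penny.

First 500 kWh × £0.085 = £42.50
Next 500 kWh × £0.110 = £55.00
Remaining 197 kWh × £0.152 = £29.94
Energy charge = £127.44; + service £18.44 = £145.88

£145.88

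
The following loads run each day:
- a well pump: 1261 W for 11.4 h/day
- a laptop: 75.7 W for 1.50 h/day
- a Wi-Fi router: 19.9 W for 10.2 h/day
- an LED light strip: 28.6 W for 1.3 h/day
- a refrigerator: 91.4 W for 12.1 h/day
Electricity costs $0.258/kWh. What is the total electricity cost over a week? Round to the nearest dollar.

$29

well pump: 1261 W × 11.4 h × 7 d = 100,628 Wh = 100.6 kWh
laptop: 75.7 W × 1.50 h × 7 d = 795 Wh = 0.7949 kWh
Wi-Fi router: 19.9 W × 10.2 h × 7 d = 1,421 Wh = 1.421 kWh
LED light strip: 28.6 W × 1.3 h × 7 d = 260 Wh = 0.2603 kWh
refrigerator: 91.4 W × 12.1 h × 7 d = 7,742 Wh = 7.742 kWh
Total energy = 100.6 + 0.7949 + 1.421 + 0.2603 + 7.742 = 110.8 kWh
Cost = 110.8 kWh × $0.258 = $28.60 ≈ $29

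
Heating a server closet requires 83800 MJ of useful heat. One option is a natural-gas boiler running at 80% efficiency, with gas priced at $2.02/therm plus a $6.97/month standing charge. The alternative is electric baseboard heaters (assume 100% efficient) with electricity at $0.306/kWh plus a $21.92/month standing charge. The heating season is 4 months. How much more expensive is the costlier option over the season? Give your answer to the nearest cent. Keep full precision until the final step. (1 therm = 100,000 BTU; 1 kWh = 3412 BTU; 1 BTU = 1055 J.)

$5177.83

Heat load = 83800 MJ = 83,800,000,000 J / 1055 = 79,431,280 BTU
Gas: input = 79,431,280 / 0.80 = 99,289,100 BTU = 992.9 therm → 992.9 × $2.02 = $2,005.64; + 4 × $6.97 standing = $2,033.52
Electric: 79,431,280 BTU / 3412 = 23,280 kWh → × $0.306 = $7,123.67; + 4 × $21.92 standing = $7,211.35
Difference = |$2,033.52 − $7,211.35| = $5,177.83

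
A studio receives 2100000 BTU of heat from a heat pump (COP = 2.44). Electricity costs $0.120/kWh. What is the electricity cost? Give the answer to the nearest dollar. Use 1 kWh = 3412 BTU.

$30

Heat delivered = 2,100,000 BTU / 3412 = 615.5 kWh
Electrical input = 615.5 kWh / 2.44 = 252.2 kWh
Cost = 252.2 × $0.120/kWh = $30.27 ≈ $30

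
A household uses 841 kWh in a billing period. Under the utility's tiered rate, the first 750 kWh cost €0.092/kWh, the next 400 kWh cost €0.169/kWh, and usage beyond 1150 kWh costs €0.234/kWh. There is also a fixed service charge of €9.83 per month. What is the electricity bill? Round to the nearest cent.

First 750 kWh × €0.092 = €69.00
Next 91 kWh × €0.169 = €15.38
Remaining tier: 0 kWh (not reached)
Energy charge = €84.38; + service €9.83 = €94.21

€94.21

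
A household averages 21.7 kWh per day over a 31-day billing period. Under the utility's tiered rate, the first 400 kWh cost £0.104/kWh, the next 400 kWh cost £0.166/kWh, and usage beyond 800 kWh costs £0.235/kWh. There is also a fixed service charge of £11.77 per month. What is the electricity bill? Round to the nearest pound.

£99

Usage = 21.7 kWh/day × 31 days = 672.7 kWh
First 400 kWh × £0.104 = £41.60
Next 272.7 kWh × £0.166 = £45.27
Remaining tier: 0 kWh (not reached)
Energy charge = £86.87; + service £11.77 = £98.64 ≈ £99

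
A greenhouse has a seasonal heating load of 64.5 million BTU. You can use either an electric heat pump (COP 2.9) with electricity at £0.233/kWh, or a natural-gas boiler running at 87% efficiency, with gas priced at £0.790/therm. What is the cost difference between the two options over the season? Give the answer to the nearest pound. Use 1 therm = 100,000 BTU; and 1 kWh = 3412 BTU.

Heat load = 64.5 × 10⁶ BTU = 64,500,000 BTU
Gas: input = 64,500,000 / 0.87 = 74,137,931 BTU = 741.4 therm → 741.4 × £0.790 = £585.69
Heat pump: 64,500,000 BTU / 3412 = 18,900 kWh heat; / 2.9 = 6,519 kWh in → × £0.233 = £1,518.83
Difference = |£585.69 − £1,518.83| = £933.14 ≈ £933

£933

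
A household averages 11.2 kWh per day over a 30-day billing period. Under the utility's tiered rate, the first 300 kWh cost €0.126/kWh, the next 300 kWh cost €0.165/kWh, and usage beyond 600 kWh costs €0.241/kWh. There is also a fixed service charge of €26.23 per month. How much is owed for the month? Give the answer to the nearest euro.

€70

Usage = 11.2 kWh/day × 30 days = 336 kWh
First 300 kWh × €0.126 = €37.80
Next 36 kWh × €0.165 = €5.94
Remaining tier: 0 kWh (not reached)
Energy charge = €43.74; + service €26.23 = €69.97 ≈ €70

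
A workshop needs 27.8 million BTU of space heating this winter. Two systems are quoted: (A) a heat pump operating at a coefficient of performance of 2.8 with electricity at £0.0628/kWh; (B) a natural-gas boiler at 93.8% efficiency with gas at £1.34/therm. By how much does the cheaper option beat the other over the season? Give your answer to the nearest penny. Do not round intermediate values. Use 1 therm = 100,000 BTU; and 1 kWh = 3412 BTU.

£214.40

Heat load = 27.8 × 10⁶ BTU = 27,800,000 BTU
Gas: input = 27,800,000 / 0.938 = 29,637,527 BTU = 296.4 therm → 296.4 × £1.34 = £397.14
Heat pump: 27,800,000 BTU / 3412 = 8,148 kWh heat; / 2.8 = 2,910 kWh in → × £0.0628 = £182.74
Difference = |£397.14 − £182.74| = £214.40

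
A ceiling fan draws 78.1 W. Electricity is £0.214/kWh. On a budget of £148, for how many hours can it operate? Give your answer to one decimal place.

Energy budget = £148 / £0.214 per kWh = 691.6 kWh = 691,589 Wh
Runtime = 691,589 Wh / 78.1 W = 8,855 h

8855.2 h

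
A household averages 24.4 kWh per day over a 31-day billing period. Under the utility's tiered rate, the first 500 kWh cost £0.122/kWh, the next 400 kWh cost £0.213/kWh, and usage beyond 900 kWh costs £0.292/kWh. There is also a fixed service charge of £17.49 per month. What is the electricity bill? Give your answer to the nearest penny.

Usage = 24.4 kWh/day × 31 days = 756.4 kWh
First 500 kWh × £0.122 = £61.00
Next 256.4 kWh × £0.213 = £54.61
Remaining tier: 0 kWh (not reached)
Energy charge = £115.61; + service £17.49 = £133.10

£133.10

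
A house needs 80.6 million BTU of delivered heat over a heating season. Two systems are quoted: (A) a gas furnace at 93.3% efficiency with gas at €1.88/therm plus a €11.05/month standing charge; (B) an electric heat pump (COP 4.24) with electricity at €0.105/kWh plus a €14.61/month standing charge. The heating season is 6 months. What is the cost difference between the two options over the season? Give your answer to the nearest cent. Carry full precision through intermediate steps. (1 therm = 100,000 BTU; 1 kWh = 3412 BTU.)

€1017.74

Heat load = 80.6 × 10⁶ BTU = 80,600,000 BTU
Gas: input = 80,600,000 / 0.933 = 86,387,996 BTU = 863.9 therm → 863.9 × €1.88 = €1,624.09; + 6 × €11.05 standing = €1,690.39
Heat pump: 80,600,000 BTU / 3412 = 23,620 kWh heat; / 4.24 = 5,571 kWh in → × €0.105 = €584.99; + 6 × €14.61 standing = €672.65
Difference = |€1,690.39 − €672.65| = €1,017.74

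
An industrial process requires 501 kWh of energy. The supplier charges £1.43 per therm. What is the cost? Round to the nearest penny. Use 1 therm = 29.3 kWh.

£24.45

501 kWh × (0.03413 therm/kWh) = 17.1 therm
Cost = 17.1 therm × £1.43/therm = £24.45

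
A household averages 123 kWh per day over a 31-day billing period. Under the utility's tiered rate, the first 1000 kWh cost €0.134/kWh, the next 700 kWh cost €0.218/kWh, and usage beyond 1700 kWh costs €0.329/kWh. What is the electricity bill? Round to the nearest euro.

€982

Usage = 123 kWh/day × 31 days = 3813 kWh
First 1000 kWh × €0.134 = €134.00
Next 700 kWh × €0.218 = €152.60
Remaining 2113 kWh × €0.329 = €695.18
Total = €981.78 ≈ €982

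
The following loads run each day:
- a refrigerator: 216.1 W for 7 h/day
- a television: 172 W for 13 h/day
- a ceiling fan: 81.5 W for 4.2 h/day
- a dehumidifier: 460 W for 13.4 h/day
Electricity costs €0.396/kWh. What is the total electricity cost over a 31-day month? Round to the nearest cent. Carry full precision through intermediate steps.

€125.89

refrigerator: 216.1 W × 7 h × 31 d = 46,894 Wh = 46.89 kWh
television: 172 W × 13 h × 31 d = 69,316 Wh = 69.32 kWh
ceiling fan: 81.5 W × 4.2 h × 31 d = 10,611 Wh = 10.61 kWh
dehumidifier: 460 W × 13.4 h × 31 d = 191,084 Wh = 191.1 kWh
Total energy = 46.89 + 69.32 + 10.61 + 191.1 = 317.9 kWh
Cost = 317.9 kWh × €0.396 = €125.89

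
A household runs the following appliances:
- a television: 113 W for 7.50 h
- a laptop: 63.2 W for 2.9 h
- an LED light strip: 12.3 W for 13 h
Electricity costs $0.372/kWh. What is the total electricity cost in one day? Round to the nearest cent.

television: 113 W × 7.50 h = 848 Wh = 0.8475 kWh
laptop: 63.2 W × 2.9 h = 183 Wh = 0.1833 kWh
LED light strip: 12.3 W × 13 h = 160 Wh = 0.1599 kWh
Total energy = 0.8475 + 0.1833 + 0.1599 = 1.191 kWh
Cost = 1.191 kWh × $0.372 = $0.44

$0.44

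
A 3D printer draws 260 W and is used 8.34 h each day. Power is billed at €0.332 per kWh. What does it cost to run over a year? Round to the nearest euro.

Energy = 260 W × 8.34 h/day × 365 days = 791,466 Wh = 791.5 kWh
Cost = 791.5 kWh × €0.332/kWh = €262.77 ≈ €263

€263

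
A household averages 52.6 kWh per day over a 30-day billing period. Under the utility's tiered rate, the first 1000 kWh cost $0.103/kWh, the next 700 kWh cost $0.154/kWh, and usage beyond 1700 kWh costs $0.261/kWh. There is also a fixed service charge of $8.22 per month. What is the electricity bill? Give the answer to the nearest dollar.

$200

Usage = 52.6 kWh/day × 30 days = 1578 kWh
First 1000 kWh × $0.103 = $103.00
Next 578 kWh × $0.154 = $89.01
Remaining tier: 0 kWh (not reached)
Energy charge = $192.01; + service $8.22 = $200.23 ≈ $200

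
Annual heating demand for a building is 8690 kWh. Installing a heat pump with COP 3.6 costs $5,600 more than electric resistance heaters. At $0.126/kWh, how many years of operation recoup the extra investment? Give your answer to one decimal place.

Resistance: 8690 kWh × $0.126 = $1,094.94/yr
Heat pump: 8690 / 3.6 = 2414 kWh in → × $0.126 = $304.15/yr
Annual savings = $790.79
Payback = $5,600 / $790.79 = 7.08 years

7.1 years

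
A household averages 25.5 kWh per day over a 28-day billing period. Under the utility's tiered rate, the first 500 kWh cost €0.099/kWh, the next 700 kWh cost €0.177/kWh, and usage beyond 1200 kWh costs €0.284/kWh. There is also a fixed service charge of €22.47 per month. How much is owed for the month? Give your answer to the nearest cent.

Usage = 25.5 kWh/day × 28 days = 714 kWh
First 500 kWh × €0.099 = €49.50
Next 214 kWh × €0.177 = €37.88
Remaining tier: 0 kWh (not reached)
Energy charge = €87.38; + service €22.47 = €109.85

€109.85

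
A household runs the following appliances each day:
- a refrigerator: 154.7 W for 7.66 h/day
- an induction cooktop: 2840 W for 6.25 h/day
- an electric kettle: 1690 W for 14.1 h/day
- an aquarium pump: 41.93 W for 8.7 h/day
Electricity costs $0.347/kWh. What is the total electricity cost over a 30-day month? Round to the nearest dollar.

refrigerator: 154.7 W × 7.66 h × 30 d = 35,550 Wh = 35.55 kWh
induction cooktop: 2840 W × 6.25 h × 30 d = 532,500 Wh = 532.5 kWh
electric kettle: 1690 W × 14.1 h × 30 d = 714,870 Wh = 714.9 kWh
aquarium pump: 41.93 W × 8.7 h × 30 d = 10,944 Wh = 10.94 kWh
Total energy = 35.55 + 532.5 + 714.9 + 10.94 = 1,294 kWh
Cost = 1,294 kWh × $0.347 = $448.97 ≈ $449

$449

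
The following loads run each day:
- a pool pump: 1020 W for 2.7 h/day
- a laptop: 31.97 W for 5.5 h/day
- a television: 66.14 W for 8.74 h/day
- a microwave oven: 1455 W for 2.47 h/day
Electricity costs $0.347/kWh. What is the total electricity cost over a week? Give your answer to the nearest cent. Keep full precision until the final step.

$17.25

pool pump: 1020 W × 2.7 h × 7 d = 19,278 Wh = 19.28 kWh
laptop: 31.97 W × 5.5 h × 7 d = 1,231 Wh = 1.231 kWh
television: 66.14 W × 8.74 h × 7 d = 4,046 Wh = 4.046 kWh
microwave oven: 1455 W × 2.47 h × 7 d = 25,157 Wh = 25.16 kWh
Total energy = 19.28 + 1.231 + 4.046 + 25.16 = 49.71 kWh
Cost = 49.71 kWh × $0.347 = $17.25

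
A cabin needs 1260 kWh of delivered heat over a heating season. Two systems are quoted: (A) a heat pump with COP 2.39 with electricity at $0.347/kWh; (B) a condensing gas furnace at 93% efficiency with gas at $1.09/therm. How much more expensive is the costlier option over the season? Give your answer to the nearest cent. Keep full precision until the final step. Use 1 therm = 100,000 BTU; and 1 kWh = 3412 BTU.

Heat load = 1260 kWh × 3412 = 4,299,120 BTU
Gas: input = 4,299,120 / 0.93 = 4,622,710 BTU = 46.23 therm → 46.23 × $1.09 = $50.39
Heat pump: 4,299,120 BTU / 3412 = 1,260 kWh heat; / 2.39 = 527.2 kWh in → × $0.347 = $182.94
Difference = |$50.39 − $182.94| = $132.55

$132.55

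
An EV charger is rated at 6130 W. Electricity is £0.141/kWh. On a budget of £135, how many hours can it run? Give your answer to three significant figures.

Energy budget = £135 / £0.141 per kWh = 957.4 kWh = 957,447 Wh
Runtime = 957,447 Wh / 6130 W = 156.2 h

156 h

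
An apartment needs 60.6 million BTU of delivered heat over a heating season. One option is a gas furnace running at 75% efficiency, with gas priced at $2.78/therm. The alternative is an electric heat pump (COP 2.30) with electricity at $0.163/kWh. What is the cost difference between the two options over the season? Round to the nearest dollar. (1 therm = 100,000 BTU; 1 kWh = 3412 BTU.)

Heat load = 60.6 × 10⁶ BTU = 60,600,000 BTU
Gas: input = 60,600,000 / 0.75 = 80,800,000 BTU = 808 therm → 808 × $2.78 = $2,246.24
Heat pump: 60,600,000 BTU / 3412 = 17,760 kWh heat; / 2.30 = 7,722 kWh in → × $0.163 = $1,258.70
Difference = |$2,246.24 − $1,258.70| = $987.54 ≈ $988

$988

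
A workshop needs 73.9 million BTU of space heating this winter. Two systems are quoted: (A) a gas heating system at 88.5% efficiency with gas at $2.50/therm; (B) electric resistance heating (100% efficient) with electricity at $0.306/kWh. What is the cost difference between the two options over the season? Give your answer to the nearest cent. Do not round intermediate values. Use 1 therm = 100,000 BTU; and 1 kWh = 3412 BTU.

Heat load = 73.9 × 10⁶ BTU = 73,900,000 BTU
Gas: input = 73,900,000 / 0.885 = 83,502,825 BTU = 835 therm → 835 × $2.50 = $2,087.57
Electric: 73,900,000 BTU / 3412 = 21,660 kWh → × $0.306 = $6,627.61
Difference = |$2,087.57 − $6,627.61| = $4,540.04

$4540.04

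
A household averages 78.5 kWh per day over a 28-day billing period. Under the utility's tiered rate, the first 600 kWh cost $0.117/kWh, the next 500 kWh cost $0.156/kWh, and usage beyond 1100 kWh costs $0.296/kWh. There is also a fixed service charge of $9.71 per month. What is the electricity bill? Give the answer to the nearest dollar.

Usage = 78.5 kWh/day × 28 days = 2198 kWh
First 600 kWh × $0.117 = $70.20
Next 500 kWh × $0.156 = $78.00
Remaining 1098 kWh × $0.296 = $325.01
Energy charge = $473.21; + service $9.71 = $482.92 ≈ $483

$483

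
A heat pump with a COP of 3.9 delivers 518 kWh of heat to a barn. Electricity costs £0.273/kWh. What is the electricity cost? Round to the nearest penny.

£36.26

Electrical input = 518 kWh / 3.9 = 132.8 kWh
Cost = 132.8 × £0.273/kWh = £36.26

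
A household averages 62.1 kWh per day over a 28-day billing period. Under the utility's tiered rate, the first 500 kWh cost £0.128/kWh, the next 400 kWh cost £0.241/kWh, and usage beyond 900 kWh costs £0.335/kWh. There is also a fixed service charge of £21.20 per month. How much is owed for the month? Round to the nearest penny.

£462.60

Usage = 62.1 kWh/day × 28 days = 1738.8 kWh
First 500 kWh × £0.128 = £64.00
Next 400 kWh × £0.241 = £96.40
Remaining 838.8 kWh × £0.335 = £281.00
Energy charge = £441.40; + service £21.20 = £462.60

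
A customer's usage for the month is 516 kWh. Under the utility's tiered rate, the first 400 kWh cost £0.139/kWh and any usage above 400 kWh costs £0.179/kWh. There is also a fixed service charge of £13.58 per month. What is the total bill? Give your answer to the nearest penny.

First 400 kWh × £0.139 = £55.60
Remaining 116 kWh × £0.179 = £20.76
Energy charge = £76.36; + service £13.58 = £89.94

£89.94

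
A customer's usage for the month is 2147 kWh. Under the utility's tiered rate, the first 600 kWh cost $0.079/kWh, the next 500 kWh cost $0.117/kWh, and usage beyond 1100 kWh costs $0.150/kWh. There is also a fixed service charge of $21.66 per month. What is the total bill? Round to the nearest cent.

First 600 kWh × $0.079 = $47.40
Next 500 kWh × $0.117 = $58.50
Remaining 1047 kWh × $0.150 = $157.05
Energy charge = $262.95; + service $21.66 = $284.61

$284.61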